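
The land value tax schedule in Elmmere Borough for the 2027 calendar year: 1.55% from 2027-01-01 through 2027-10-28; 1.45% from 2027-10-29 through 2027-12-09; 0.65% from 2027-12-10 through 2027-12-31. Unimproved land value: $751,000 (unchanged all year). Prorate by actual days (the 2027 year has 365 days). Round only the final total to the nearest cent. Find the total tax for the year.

$11,146.69

2027-01-01 to 2027-10-28: 301 days at 1.55% → $751,000 × 1.55% × 301/365 = $9,599.4260
2027-10-29 to 2027-12-09: 42 days at 1.45% → $751,000 × 1.45% × 42/365 = $1,253.0384
2027-12-10 to 2027-12-31: 22 days at 0.65% → $751,000 × 0.65% × 22/365 = $294.2274
Total = $11,146.6918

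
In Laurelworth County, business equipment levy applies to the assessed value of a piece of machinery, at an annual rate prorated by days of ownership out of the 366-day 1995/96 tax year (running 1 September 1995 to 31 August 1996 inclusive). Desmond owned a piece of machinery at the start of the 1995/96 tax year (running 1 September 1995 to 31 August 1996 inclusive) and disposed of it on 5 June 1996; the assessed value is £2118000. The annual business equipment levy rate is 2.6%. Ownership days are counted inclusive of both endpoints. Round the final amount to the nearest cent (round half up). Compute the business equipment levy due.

£41978.07

Days held (1 September 1995 – 5 June 1996): 279 out of 366
Tax = £2118000 × 2.6% × 279/366 = £41978.0656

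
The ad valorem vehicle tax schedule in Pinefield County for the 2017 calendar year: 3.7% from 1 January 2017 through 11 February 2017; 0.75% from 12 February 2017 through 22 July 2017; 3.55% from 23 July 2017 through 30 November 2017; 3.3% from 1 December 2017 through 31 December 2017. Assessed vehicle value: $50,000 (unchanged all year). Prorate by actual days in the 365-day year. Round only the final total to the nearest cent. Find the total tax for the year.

$1,155.48

1 January – 11 February 2017: 42 days at 3.7% → $50,000 × 3.7% × 42/365 = $212.8767
12 February – 22 July 2017: 161 days at 0.75% → $50,000 × 0.75% × 161/365 = $165.4110
23 July – 30 November 2017: 131 days at 3.55% → $50,000 × 3.55% × 131/365 = $637.0548
1 December – 31 December 2017: 31 days at 3.3% → $50,000 × 3.3% × 31/365 = $140.1370
Total = $1,155.4795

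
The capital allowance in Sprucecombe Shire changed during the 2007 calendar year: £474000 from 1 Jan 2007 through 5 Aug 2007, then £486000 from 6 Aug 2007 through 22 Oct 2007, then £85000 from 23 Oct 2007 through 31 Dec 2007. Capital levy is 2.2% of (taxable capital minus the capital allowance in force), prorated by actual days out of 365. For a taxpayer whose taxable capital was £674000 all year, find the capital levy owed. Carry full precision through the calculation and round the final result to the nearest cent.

1 Jan – 5 Aug 2007: 217 days, exemption £474000 → (£674000 − £474000) × 2.2% × 217/365 = £2615.8904
6 Aug – 22 Oct 2007: 78 days, exemption £486000 → (£674000 − £486000) × 2.2% × 78/365 = £883.8575
23 Oct – 31 Dec 2007: 70 days, exemption £85000 → (£674000 − £85000) × 2.2% × 70/365 = £2485.0959
Total = £5984.8438

£5984.84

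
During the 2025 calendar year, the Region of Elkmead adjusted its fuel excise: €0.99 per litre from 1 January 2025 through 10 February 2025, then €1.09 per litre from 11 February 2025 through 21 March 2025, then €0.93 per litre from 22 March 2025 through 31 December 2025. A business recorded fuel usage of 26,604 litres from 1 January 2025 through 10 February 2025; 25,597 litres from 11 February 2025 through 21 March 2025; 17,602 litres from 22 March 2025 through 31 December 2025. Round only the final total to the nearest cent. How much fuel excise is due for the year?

€70608.55

1 January – 10 February 2025: 26,604 litres at €0.99/litre → €26337.96
11 February – 21 March 2025: 25,597 litres at €1.09/litre → €27900.73
22 March – 31 December 2025: 17,602 litres at €0.93/litre → €16369.86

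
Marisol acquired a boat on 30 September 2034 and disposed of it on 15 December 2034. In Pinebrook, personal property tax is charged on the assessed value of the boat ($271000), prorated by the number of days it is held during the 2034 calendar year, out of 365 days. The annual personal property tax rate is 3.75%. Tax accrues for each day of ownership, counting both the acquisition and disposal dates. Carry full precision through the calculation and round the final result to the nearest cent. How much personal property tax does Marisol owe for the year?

$2143.87

Days held (30 September – 15 December 2034): 77 out of 365
Tax = $271000 × 3.75% × 77/365 = $2143.8699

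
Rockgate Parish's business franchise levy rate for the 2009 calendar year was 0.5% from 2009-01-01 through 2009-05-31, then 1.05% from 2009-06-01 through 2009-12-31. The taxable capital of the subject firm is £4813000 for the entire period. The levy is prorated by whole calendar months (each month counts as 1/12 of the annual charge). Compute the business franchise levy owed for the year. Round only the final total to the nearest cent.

2009-01-01 to 2009-05-31: 5 months at 0.5% → £4813000 × 0.5% × 5/12 = £10027.0833
2009-06-01 to 2009-12-31: 7 months at 1.05% → £4813000 × 1.05% × 7/12 = £29479.6250
Total = £39506.7083

£39506.71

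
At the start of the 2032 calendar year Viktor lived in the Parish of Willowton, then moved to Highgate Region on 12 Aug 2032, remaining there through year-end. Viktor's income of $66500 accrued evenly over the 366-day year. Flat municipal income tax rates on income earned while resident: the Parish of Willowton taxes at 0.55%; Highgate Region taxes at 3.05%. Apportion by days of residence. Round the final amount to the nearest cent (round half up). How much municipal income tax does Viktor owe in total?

The Parish of Willowton, 1 Jan – 11 Aug 2032: 224 days → $66500 × 0.55% × 224/366 = $223.8470
Highgate Region, 12 Aug – 31 Dec 2032: 142 days → $66500 × 3.05% × 142/366 = $786.9167
Total = $1010.7637

$1010.76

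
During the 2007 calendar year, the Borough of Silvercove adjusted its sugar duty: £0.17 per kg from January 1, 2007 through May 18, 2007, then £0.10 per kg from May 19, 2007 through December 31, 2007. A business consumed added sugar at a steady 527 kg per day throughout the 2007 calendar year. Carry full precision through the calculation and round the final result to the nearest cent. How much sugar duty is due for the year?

£24,326.32

January 1 – May 18, 2007: 138 days × 527 kg/day = 72,726 kg at £0.17/kg → £12,363.42
May 19 – December 31, 2007: 227 days × 527 kg/day = 119,629 kg at £0.10/kg → £11,962.90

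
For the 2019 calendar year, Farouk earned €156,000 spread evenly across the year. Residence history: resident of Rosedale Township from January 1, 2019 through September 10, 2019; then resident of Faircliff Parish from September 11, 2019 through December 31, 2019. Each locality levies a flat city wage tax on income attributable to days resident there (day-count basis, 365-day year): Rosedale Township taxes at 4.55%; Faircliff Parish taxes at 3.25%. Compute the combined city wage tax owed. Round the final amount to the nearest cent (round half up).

Rosedale Township, January 1 – September 10, 2019: 253 days → €156,000 × 4.55% × 253/365 = €4,919.9836
Faircliff Parish, September 11 – December 31, 2019: 112 days → €156,000 × 3.25% × 112/365 = €1,555.7260
Total = €6,475.7096

€6,475.71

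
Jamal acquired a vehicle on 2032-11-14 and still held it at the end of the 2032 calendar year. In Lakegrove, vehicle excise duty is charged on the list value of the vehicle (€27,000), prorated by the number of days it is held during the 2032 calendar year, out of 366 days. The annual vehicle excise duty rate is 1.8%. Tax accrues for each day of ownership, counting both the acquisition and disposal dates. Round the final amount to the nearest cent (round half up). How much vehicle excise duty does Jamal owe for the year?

€63.74

Days held (2032-11-14 to 2032-12-31): 48 out of 366
Tax = €27,000 × 1.8% × 48/366 = €63.7377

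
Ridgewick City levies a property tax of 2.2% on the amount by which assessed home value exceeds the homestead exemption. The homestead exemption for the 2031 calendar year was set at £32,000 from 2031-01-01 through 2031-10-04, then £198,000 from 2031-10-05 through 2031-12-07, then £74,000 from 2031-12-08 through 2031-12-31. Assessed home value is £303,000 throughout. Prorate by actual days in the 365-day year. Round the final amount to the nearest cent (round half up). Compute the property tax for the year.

2031-01-01 to 2031-10-04: 277 days, exemption £32,000 → (£303,000 − £32,000) × 2.2% × 277/365 = £4,524.5863
2031-10-05 to 2031-12-07: 64 days, exemption £198,000 → (£303,000 − £198,000) × 2.2% × 64/365 = £405.0411
2031-12-08 to 2031-12-31: 24 days, exemption £74,000 → (£303,000 − £74,000) × 2.2% × 24/365 = £331.2658
Total = £5,260.8932

£5,260.89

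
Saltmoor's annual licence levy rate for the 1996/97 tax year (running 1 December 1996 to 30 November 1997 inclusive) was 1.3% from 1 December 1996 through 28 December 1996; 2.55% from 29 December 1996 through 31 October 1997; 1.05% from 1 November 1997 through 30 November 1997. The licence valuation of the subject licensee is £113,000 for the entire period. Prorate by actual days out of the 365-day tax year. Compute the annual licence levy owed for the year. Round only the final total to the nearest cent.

1 December – 28 December 1996: 28 days at 1.3% → £113,000 × 1.3% × 28/365 = £112.6904
29 December 1996 – 31 October 1997: 307 days at 2.55% → £113,000 × 2.55% × 307/365 = £2,423.6178
1 November – 30 November 1997: 30 days at 1.05% → £113,000 × 1.05% × 30/365 = £97.5205
Total = £2,633.8288

£2,633.83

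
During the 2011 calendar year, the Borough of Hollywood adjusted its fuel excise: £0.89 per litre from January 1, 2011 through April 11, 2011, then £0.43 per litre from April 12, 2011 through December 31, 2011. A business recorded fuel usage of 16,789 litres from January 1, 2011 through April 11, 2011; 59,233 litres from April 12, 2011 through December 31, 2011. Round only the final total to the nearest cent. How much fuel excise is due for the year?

£40,412.40

January 1 – April 11, 2011: 16,789 litres at £0.89/litre → £14,942.21
April 12 – December 31, 2011: 59,233 litres at £0.43/litre → £25,470.19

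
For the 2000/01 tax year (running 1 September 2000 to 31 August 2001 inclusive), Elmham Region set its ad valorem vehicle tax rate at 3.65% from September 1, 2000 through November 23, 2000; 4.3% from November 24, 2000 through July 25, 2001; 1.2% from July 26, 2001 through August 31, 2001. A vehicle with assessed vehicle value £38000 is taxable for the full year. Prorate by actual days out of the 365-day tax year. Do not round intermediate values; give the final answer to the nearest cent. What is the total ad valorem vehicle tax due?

September 1 – November 23, 2000: 84 days at 3.65% → £38000 × 3.65% × 84/365 = £319.2000
November 24, 2000 – July 25, 2001: 244 days at 4.3% → £38000 × 4.3% × 244/365 = £1092.3178
July 26 – August 31, 2001: 37 days at 1.2% → £38000 × 1.2% × 37/365 = £46.2247
Total = £1457.7425

£1457.74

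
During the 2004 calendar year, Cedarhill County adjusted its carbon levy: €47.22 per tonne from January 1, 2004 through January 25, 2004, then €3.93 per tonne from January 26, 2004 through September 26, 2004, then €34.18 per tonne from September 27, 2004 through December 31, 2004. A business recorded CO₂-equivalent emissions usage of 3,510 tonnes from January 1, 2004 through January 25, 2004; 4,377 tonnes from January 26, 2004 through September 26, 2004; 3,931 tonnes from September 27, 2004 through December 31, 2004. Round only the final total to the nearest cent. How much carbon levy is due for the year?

€317,305.39

January 1 – January 25, 2004: 3,510 tonnes at €47.22/tonne → €165,742.20
January 26 – September 26, 2004: 4,377 tonnes at €3.93/tonne → €17,201.61
September 27 – December 31, 2004: 3,931 tonnes at €34.18/tonne → €134,361.58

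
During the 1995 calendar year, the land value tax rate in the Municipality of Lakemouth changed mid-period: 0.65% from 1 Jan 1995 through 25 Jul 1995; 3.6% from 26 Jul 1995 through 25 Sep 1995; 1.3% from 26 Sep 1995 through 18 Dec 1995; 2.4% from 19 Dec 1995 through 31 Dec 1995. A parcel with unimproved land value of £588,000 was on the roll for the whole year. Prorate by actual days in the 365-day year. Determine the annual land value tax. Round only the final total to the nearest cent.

1 Jan – 25 Jul 1995: 206 days at 0.65% → £588,000 × 0.65% × 206/365 = £2,157.0740
26 Jul – 25 Sep 1995: 62 days at 3.6% → £588,000 × 3.6% × 62/365 = £3,595.6603
26 Sep – 18 Dec 1995: 84 days at 1.3% → £588,000 × 1.3% × 84/365 = £1,759.1671
19 Dec – 31 Dec 1995: 13 days at 2.4% → £588,000 × 2.4% × 13/365 = £502.6192
Total = £8,014.5205

£8,014.52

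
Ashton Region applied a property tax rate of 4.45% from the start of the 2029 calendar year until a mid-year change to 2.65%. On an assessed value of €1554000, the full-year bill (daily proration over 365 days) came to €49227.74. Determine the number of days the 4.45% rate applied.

105 days

Let d = days at the first rate; then 365 − d days at the second rate.
€1554000 × [4.45%·d + 2.65%·(365−d)] / 365 = €49227.74
Solving gives d = 105, so the new rate took effect on 16 April 2029.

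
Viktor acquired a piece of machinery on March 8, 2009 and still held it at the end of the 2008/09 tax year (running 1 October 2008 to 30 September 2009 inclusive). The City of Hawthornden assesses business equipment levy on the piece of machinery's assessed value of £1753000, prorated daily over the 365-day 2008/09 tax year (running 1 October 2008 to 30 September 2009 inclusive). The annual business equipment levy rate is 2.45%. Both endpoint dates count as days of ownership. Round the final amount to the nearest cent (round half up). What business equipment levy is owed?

£24357.09

Days held (March 8 – September 30, 2009): 207 out of 365
Tax = £1753000 × 2.45% × 207/365 = £24357.0945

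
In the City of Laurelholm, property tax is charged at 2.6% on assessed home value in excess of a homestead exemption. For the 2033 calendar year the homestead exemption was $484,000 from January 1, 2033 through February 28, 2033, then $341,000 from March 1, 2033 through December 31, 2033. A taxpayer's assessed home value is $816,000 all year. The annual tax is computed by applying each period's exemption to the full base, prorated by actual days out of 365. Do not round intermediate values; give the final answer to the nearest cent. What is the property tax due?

$11,749.01

January 1 – February 28, 2033: 59 days, exemption $484,000 → ($816,000 − $484,000) × 2.6% × 59/365 = $1,395.3096
March 1 – December 31, 2033: 306 days, exemption $341,000 → ($816,000 − $341,000) × 2.6% × 306/365 = $10,353.6986
Total = $11,749.0082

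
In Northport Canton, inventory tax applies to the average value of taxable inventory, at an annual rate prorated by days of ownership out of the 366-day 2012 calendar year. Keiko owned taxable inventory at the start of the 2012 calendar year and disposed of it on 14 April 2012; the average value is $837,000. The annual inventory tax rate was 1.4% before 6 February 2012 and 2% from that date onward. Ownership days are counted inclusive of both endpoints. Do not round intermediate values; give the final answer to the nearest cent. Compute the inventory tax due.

1 January – 5 February 2012: 36 days at 1.4% → $837,000 × 1.4% × 36/366 = $1,152.5902
6 February – 14 April 2012: 69 days at 2% → $837,000 × 2% × 69/366 = $3,155.9016
Total = $4,308.4918

$4,308.49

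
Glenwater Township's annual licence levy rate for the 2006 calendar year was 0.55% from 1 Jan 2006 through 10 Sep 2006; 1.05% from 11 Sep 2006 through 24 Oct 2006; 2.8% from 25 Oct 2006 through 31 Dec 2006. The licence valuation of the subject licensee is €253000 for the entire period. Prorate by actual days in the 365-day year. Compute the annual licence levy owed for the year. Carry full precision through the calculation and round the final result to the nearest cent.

€2604.51

1 Jan – 10 Sep 2006: 253 days at 0.55% → €253000 × 0.55% × 253/365 = €964.5192
11 Sep – 24 Oct 2006: 44 days at 1.05% → €253000 × 1.05% × 44/365 = €320.2356
25 Oct – 31 Dec 2006: 68 days at 2.8% → €253000 × 2.8% × 68/365 = €1319.7589
Total = €2604.5137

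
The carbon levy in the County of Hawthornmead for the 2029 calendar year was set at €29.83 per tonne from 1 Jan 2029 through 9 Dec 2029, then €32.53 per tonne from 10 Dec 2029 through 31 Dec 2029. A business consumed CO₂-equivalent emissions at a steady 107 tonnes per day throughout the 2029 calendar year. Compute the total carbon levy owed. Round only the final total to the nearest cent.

€1,171,366.45

1 Jan – 9 Dec 2029: 343 days × 107 tonnes/day = 36,701 tonnes at €29.83/tonne → €1,094,790.83
10 Dec – 31 Dec 2029: 22 days × 107 tonnes/day = 2,354 tonnes at €32.53/tonne → €76,575.62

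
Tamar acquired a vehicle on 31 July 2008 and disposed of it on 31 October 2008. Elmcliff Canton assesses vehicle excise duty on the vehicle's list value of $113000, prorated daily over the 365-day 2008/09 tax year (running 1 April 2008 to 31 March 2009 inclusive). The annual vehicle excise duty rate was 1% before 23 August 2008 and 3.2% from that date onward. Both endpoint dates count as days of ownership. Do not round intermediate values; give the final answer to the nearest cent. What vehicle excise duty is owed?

$764.68

31 July – 22 August 2008: 23 days at 1% → $113000 × 1% × 23/365 = $71.2055
23 August – 31 October 2008: 70 days at 3.2% → $113000 × 3.2% × 70/365 = $693.4795
Total = $764.6849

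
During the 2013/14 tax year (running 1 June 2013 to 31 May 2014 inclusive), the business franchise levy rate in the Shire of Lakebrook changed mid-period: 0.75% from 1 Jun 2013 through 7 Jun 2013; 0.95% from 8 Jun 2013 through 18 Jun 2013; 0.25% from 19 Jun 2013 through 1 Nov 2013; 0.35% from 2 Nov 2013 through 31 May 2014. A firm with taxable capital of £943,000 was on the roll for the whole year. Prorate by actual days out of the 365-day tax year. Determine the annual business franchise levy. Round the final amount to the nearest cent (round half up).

£3,191.99

1 Jun – 7 Jun 2013: 7 days at 0.75% → £943,000 × 0.75% × 7/365 = £135.6370
8 Jun – 18 Jun 2013: 11 days at 0.95% → £943,000 × 0.95% × 11/365 = £269.9822
19 Jun – 1 Nov 2013: 136 days at 0.25% → £943,000 × 0.25% × 136/365 = £878.4110
2 Nov 2013 – 31 May 2014: 211 days at 0.35% → £943,000 × 0.35% × 211/365 = £1,907.9603
Total = £3,191.9904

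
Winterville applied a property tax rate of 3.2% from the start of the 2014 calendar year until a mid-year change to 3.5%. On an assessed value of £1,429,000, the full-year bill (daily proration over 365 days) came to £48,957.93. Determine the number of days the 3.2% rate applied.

90 days

Let d = days at the first rate; then 365 − d days at the second rate.
£1,429,000 × [3.2%·d + 3.5%·(365−d)] / 365 = £48,957.93
Solving gives d = 90, so the new rate took effect on 1 Apr 2014.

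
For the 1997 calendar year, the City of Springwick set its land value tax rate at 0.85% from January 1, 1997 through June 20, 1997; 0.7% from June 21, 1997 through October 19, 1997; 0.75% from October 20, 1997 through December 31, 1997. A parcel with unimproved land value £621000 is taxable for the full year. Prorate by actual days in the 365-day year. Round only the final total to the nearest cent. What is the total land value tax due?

£4845.50

January 1 – June 20, 1997: 171 days at 0.85% → £621000 × 0.85% × 171/365 = £2472.9411
June 21 – October 19, 1997: 121 days at 0.7% → £621000 × 0.7% × 121/365 = £1441.0603
October 20 – December 31, 1997: 73 days at 0.75% → £621000 × 0.75% × 73/365 = £931.5000
Total = £4845.5014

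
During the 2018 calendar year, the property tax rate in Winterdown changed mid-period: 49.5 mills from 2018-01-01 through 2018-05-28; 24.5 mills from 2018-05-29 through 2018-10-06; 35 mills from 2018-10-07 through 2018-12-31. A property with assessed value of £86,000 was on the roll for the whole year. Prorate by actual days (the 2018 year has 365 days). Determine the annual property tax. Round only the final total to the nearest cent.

£3,191.54

2018-01-01 to 2018-05-28: 148 days at 49.5 mills → £86,000 × 4.95% × 148/365 = £1,726.1260
2018-05-29 to 2018-10-06: 131 days at 24.5 mills → £86,000 × 2.45% × 131/365 = £756.2110
2018-10-07 to 2018-12-31: 86 days at 35 mills → £86,000 × 3.5% × 86/365 = £709.2055
Total = £3,191.5425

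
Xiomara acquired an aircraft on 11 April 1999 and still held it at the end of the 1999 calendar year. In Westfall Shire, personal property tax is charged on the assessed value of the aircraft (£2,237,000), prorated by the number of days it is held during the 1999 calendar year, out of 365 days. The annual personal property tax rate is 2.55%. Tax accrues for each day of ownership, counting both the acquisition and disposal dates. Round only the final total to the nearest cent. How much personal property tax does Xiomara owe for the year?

Days held (11 April – 31 December 1999): 265 out of 365
Tax = £2,237,000 × 2.55% × 265/365 = £41,415.1438

£41,415.14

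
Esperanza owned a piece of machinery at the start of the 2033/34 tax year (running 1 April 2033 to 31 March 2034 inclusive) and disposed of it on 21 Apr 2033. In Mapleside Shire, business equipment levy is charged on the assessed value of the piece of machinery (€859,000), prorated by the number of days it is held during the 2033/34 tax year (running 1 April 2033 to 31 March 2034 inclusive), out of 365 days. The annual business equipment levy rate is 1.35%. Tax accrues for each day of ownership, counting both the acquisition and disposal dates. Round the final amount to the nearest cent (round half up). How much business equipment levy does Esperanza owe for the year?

Days held (1 Apr – 21 Apr 2033): 21 out of 365
Tax = €859,000 × 1.35% × 21/365 = €667.1959

€667.20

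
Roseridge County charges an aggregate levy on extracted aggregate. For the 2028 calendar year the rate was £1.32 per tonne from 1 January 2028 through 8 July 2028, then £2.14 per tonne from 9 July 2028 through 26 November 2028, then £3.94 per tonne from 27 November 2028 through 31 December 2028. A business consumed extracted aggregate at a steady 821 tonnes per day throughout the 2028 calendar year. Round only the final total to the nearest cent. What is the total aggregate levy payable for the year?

1 January – 8 July 2028: 190 days × 821 tonnes/day = 155,990 tonnes at £1.32/tonne → £205906.80
9 July – 26 November 2028: 141 days × 821 tonnes/day = 115,761 tonnes at £2.14/tonne → £247728.54
27 November – 31 December 2028: 35 days × 821 tonnes/day = 28,735 tonnes at £3.94/tonne → £113215.90

£566851.24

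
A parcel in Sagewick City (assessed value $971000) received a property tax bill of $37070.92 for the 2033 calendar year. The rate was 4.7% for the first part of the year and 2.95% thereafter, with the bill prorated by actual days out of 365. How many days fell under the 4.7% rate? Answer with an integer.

181 days

Let d = days at the first rate; then 365 − d days at the second rate.
$971000 × [4.7%·d + 2.95%·(365−d)] / 365 = $37070.92
Solving gives d = 181, so the new rate took effect on 1 July 2033.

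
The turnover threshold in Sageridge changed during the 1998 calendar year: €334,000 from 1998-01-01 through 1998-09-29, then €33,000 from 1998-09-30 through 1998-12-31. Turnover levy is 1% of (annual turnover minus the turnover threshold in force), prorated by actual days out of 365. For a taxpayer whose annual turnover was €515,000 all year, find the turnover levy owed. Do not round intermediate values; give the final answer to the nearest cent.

1998-01-01 to 1998-09-29: 272 days, exemption €334,000 → (€515,000 − €334,000) × 1% × 272/365 = €1,348.8219
1998-09-30 to 1998-12-31: 93 days, exemption €33,000 → (€515,000 − €33,000) × 1% × 93/365 = €1,228.1096
Total = €2,576.9315

€2,576.93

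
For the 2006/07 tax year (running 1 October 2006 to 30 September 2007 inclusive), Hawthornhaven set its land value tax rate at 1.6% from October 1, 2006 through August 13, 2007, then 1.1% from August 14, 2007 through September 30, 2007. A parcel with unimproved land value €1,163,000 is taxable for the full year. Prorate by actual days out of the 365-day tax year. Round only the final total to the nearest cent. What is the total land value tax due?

October 1, 2006 – August 13, 2007: 317 days at 1.6% → €1,163,000 × 1.6% × 317/365 = €16,160.9205
August 14 – September 30, 2007: 48 days at 1.1% → €1,163,000 × 1.1% × 48/365 = €1,682.3671
Total = €17,843.2877

€17,843.29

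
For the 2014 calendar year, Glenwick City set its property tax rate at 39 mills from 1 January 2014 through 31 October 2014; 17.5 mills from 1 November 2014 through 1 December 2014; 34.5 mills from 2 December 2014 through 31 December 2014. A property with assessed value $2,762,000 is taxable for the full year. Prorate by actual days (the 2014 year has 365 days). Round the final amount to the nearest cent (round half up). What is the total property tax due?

1 January – 31 October 2014: 304 days at 39 mills → $2,762,000 × 3.9% × 304/365 = $89,715.8137
1 November – 1 December 2014: 31 days at 17.5 mills → $2,762,000 × 1.75% × 31/365 = $4,105.1644
2 December – 31 December 2014: 30 days at 34.5 mills → $2,762,000 × 3.45% × 30/365 = $7,831.9726
Total = $101,652.9507

$101,652.95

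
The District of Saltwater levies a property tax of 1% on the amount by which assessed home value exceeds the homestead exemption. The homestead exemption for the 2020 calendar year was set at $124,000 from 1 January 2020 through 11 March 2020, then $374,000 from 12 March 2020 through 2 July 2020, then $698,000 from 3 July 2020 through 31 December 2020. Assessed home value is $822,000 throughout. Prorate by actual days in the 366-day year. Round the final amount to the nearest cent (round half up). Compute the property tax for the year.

1 January – 11 March 2020: 71 days, exemption $124,000 → ($822,000 − $124,000) × 1% × 71/366 = $1,354.0437
12 March – 2 July 2020: 113 days, exemption $374,000 → ($822,000 − $374,000) × 1% × 113/366 = $1,383.1694
3 July – 31 December 2020: 182 days, exemption $698,000 → ($822,000 − $698,000) × 1% × 182/366 = $616.6120
Total = $3,353.8251

$3,353.83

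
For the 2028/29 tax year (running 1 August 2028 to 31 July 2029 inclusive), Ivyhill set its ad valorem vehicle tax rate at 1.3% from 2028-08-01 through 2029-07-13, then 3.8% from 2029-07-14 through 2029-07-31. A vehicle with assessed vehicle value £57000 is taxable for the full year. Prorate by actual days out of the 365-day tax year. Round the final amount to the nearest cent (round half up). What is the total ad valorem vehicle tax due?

2028-08-01 to 2029-07-13: 347 days at 1.3% → £57000 × 1.3% × 347/365 = £704.4575
2029-07-14 to 2029-07-31: 18 days at 3.8% → £57000 × 3.8% × 18/365 = £106.8164
Total = £811.2740

£811.27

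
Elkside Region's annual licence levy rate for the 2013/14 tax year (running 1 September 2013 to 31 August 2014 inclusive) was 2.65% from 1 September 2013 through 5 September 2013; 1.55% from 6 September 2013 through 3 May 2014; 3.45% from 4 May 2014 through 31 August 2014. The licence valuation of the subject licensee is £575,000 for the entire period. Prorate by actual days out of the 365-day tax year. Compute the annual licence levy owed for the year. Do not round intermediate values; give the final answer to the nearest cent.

1 September – 5 September 2013: 5 days at 2.65% → £575,000 × 2.65% × 5/365 = £208.7329
6 September 2013 – 3 May 2014: 240 days at 1.55% → £575,000 × 1.55% × 240/365 = £5,860.2740
4 May – 31 August 2014: 120 days at 3.45% → £575,000 × 3.45% × 120/365 = £6,521.9178
Total = £12,590.9247

£12,590.92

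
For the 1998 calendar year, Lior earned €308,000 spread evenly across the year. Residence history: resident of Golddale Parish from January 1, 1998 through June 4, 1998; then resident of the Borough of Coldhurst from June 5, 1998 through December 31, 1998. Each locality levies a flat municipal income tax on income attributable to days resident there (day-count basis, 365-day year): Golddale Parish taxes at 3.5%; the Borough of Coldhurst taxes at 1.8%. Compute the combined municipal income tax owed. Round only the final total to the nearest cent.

€7,767.51

Golddale Parish, January 1 – June 4, 1998: 155 days → €308,000 × 3.5% × 155/365 = €4,577.8082
The Borough of Coldhurst, June 5 – December 31, 1998: 210 days → €308,000 × 1.8% × 210/365 = €3,189.6986
Total = €7,767.5068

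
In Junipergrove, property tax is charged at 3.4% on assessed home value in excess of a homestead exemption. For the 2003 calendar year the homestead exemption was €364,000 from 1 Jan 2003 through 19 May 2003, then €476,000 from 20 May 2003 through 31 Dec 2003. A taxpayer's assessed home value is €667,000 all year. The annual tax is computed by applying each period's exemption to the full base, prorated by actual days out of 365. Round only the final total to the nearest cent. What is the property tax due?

€7,944.17

1 Jan – 19 May 2003: 139 days, exemption €364,000 → (€667,000 − €364,000) × 3.4% × 139/365 = €3,923.2274
20 May – 31 Dec 2003: 226 days, exemption €476,000 → (€667,000 − €476,000) × 3.4% × 226/365 = €4,020.9425
Total = €7,944.1699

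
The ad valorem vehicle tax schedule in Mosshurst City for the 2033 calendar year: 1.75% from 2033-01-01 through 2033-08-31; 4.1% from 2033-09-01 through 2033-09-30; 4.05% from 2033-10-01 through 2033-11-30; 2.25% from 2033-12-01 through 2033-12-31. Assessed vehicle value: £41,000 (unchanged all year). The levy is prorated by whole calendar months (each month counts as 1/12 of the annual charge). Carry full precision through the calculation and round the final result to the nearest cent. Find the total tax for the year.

2033-01-01 to 2033-08-31: 8 months at 1.75% → £41,000 × 1.75% × 8/12 = £478.3333
2033-09-01 to 2033-09-30: 1 month at 4.1% → £41,000 × 4.1% × 1/12 = £140.0833
2033-10-01 to 2033-11-30: 2 months at 4.05% → £41,000 × 4.05% × 2/12 = £276.7500
2033-12-01 to 2033-12-31: 1 month at 2.25% → £41,000 × 2.25% × 1/12 = £76.8750
Total = £972.0417

£972.04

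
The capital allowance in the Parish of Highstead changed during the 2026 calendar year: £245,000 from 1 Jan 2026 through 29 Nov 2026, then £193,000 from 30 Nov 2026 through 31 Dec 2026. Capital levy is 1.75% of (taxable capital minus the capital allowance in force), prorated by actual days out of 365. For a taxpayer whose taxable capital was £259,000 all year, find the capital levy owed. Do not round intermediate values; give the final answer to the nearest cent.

1 Jan – 29 Nov 2026: 333 days, exemption £245,000 → (£259,000 − £245,000) × 1.75% × 333/365 = £223.5205
30 Nov – 31 Dec 2026: 32 days, exemption £193,000 → (£259,000 − £193,000) × 1.75% × 32/365 = £101.2603
Total = £324.7808

£324.78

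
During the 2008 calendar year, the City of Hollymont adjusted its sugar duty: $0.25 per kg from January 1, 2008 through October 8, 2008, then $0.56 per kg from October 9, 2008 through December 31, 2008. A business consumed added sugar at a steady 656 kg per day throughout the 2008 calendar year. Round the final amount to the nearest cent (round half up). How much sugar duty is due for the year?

January 1 – October 8, 2008: 282 days × 656 kg/day = 184,992 kg at $0.25/kg → $46248.00
October 9 – December 31, 2008: 84 days × 656 kg/day = 55,104 kg at $0.56/kg → $30858.24

$77106.24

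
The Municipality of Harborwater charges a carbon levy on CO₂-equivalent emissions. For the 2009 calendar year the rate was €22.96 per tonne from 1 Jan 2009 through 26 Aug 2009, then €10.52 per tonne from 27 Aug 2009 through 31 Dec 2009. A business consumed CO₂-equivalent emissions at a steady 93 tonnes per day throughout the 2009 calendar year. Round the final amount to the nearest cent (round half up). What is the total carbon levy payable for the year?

€632448.36

1 Jan – 26 Aug 2009: 238 days × 93 tonnes/day = 22,134 tonnes at €22.96/tonne → €508196.64
27 Aug – 31 Dec 2009: 127 days × 93 tonnes/day = 11,811 tonnes at €10.52/tonne → €124251.72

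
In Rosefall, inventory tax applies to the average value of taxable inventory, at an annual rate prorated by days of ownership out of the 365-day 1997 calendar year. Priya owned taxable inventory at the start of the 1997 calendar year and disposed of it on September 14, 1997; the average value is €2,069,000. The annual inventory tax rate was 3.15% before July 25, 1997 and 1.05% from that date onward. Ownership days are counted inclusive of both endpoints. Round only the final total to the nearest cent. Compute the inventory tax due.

January 1 – July 24, 1997: 205 days at 3.15% → €2,069,000 × 3.15% × 205/365 = €36,604.2945
July 25 – September 14, 1997: 52 days at 1.05% → €2,069,000 × 1.05% × 52/365 = €3,094.9973
Total = €39,699.2918

€39,699.29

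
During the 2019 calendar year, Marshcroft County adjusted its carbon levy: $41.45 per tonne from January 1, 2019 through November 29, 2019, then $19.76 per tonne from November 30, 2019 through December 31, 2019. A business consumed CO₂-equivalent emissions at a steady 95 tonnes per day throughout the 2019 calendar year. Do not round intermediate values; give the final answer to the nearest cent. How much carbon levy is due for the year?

$1371341.15

January 1 – November 29, 2019: 333 days × 95 tonnes/day = 31,635 tonnes at $41.45/tonne → $1311270.75
November 30 – December 31, 2019: 32 days × 95 tonnes/day = 3,040 tonnes at $19.76/tonne → $60070.40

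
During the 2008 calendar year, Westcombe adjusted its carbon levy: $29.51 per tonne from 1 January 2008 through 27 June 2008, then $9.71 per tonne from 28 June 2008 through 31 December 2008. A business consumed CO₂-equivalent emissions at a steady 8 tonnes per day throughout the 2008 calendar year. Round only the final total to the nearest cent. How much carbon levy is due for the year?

$56,784.48

1 January – 27 June 2008: 179 days × 8 tonnes/day = 1,432 tonnes at $29.51/tonne → $42,258.32
28 June – 31 December 2008: 187 days × 8 tonnes/day = 1,496 tonnes at $9.71/tonne → $14,526.16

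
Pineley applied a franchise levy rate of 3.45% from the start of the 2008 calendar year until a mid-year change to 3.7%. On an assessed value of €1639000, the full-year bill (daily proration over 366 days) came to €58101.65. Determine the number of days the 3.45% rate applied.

227 days

Let d = days at the first rate; then 366 − d days at the second rate.
€1639000 × [3.45%·d + 3.7%·(366−d)] / 366 = €58101.65
Solving gives d = 227, so the new rate took effect on 15 Aug 2008.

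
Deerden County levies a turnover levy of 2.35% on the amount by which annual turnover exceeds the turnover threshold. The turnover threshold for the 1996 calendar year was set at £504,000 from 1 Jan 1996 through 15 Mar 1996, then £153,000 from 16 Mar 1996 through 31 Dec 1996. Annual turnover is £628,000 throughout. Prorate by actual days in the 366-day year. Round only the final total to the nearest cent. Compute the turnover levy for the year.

1 Jan – 15 Mar 1996: 75 days, exemption £504,000 → (£628,000 − £504,000) × 2.35% × 75/366 = £597.1311
16 Mar – 31 Dec 1996: 291 days, exemption £153,000 → (£628,000 − £153,000) × 2.35% × 291/366 = £8,875.1025
Total = £9,472.2336

£9,472.23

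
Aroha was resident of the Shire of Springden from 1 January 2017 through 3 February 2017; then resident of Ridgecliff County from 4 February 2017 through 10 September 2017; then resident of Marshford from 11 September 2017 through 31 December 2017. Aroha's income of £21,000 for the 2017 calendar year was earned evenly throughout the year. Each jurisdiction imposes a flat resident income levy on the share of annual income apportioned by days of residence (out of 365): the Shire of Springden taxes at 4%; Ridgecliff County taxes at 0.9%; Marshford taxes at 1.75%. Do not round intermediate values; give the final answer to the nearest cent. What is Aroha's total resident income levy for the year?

The Shire of Springden, 1 January – 3 February 2017: 34 days → £21,000 × 4% × 34/365 = £78.2466
Ridgecliff County, 4 February – 10 September 2017: 219 days → £21,000 × 0.9% × 219/365 = £113.4000
Marshford, 11 September – 31 December 2017: 112 days → £21,000 × 1.75% × 112/365 = £112.7671
Total = £304.4137

£304.41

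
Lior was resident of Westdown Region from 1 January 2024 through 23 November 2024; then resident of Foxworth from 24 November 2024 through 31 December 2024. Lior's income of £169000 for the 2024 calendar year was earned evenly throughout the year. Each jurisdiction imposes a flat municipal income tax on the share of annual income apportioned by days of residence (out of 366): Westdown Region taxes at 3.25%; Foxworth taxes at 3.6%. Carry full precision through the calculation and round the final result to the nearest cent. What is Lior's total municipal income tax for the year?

Westdown Region, 1 January – 23 November 2024: 328 days → £169000 × 3.25% × 328/366 = £4922.2404
Foxworth, 24 November – 31 December 2024: 38 days → £169000 × 3.6% × 38/366 = £631.6721
Total = £5553.9126

£5553.91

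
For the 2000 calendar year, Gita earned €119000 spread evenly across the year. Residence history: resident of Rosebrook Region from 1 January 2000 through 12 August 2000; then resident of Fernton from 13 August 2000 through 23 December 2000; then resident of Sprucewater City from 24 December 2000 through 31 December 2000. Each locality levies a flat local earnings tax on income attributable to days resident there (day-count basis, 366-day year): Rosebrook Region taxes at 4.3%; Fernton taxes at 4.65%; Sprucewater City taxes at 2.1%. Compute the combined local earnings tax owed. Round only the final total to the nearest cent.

Rosebrook Region, 1 January – 12 August 2000: 225 days → €119000 × 4.3% × 225/366 = €3145.6967
Fernton, 13 August – 23 December 2000: 133 days → €119000 × 4.65% × 133/366 = €2010.8074
Sprucewater City, 24 December – 31 December 2000: 8 days → €119000 × 2.1% × 8/366 = €54.6230
Total = €5211.1270

€5211.13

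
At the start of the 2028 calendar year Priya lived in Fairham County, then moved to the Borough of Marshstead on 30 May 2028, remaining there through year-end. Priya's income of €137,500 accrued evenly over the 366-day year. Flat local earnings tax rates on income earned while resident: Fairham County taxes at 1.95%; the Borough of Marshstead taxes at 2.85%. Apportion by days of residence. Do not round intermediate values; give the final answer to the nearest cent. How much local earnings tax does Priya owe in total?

€3,411.58

Fairham County, 1 January – 29 May 2028: 150 days → €137,500 × 1.95% × 150/366 = €1,098.8730
The Borough of Marshstead, 30 May – 31 December 2028: 216 days → €137,500 × 2.85% × 216/366 = €2,312.7049
Total = €3,411.5779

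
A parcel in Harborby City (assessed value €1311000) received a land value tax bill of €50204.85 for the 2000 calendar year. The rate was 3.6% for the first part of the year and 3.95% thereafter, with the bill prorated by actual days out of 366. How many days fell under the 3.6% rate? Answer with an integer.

126 days

Let d = days at the first rate; then 366 − d days at the second rate.
€1311000 × [3.6%·d + 3.95%·(366−d)] / 366 = €50204.85
Solving gives d = 126, so the new rate took effect on May 6, 2000.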